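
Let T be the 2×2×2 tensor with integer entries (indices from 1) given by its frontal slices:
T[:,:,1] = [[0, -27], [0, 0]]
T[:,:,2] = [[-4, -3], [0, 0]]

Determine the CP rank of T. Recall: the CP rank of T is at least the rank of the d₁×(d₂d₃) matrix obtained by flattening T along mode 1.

2

Lower bound: the mode-3 unfolding of T (rows indexed by k, columns by (i,j) = (1,1), (1,2), (2,1), (2,2)) is [[0, -27, 0, 0], [-4, -3, 0, 0]].
There the 2×2 minor on rows k ∈ {1, 2}, columns (i,j) ∈ {(1,1), (1,2)} is det [[0, -27], [-4, -3]] = -108 ≠ 0, so this unfolding has rank ≥ 2; CP rank is at least every unfolding rank, so rank(T) ≥ 2. (This is only a lower bound: in general the CP rank may exceed every unfolding rank, so we still need to exhibit 2 rank-1 terms summing to T.)
Upper bound — finding two terms. Every mode-1 slice of T is a multiple of one matrix: T[i,:,:] = a[i]·M with a = [1, 0] and M = [[0, -4], [-27, -3]] (rows indexed by j, columns by k). So it suffices to write M as a sum of two rank-1 matrices.
Splitting M by its rows (j = 1, 2), M = [1, 0][0, -4]ᵀ + [0, 1][-27, -3]ᵀ.
Hence T = [1, 0] ∘ [1, 0] ∘ [0, -4] + [1, 0] ∘ [0, 1] ∘ [-27, -3], so rank(T) ≤ 2.
These bounds meet, so rank(T) = 2.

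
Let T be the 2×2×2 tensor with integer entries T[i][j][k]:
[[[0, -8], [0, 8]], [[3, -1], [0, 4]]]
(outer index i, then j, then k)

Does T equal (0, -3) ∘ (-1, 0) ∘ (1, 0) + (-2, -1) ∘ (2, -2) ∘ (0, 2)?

No

Reconstruct entry (1,0,1) from the claimed factors: Σₗ aₗ[1]bₗ[0]cₗ[1] = (-3)·(-1)·(0) + (-1)·(2)·(2) = -4, but T[1,0,1] = -1. The claim is false.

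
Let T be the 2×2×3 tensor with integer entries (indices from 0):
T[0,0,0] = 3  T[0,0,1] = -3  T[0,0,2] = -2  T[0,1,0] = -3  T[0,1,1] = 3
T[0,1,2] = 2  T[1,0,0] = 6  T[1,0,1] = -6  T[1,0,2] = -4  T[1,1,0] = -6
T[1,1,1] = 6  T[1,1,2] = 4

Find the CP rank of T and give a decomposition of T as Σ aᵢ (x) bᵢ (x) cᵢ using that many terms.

rank(T) = 1

Lower bound: T ≠ 0 (e.g. T[0,0,0] = 3), so rank(T) ≥ 1.
Upper bound: if T = a (x) b (x) c then every fibre of T is a multiple of the corresponding factor, so read the factors off the fibres through the nonzero entry T[0,0,0] = 3.
The mode-1 fibre T[:,0,0] = [3, 6] gives a = [1, 2] (primitive direction); the mode-2 fibre T[0,:,0] = [3, -3] gives b = [1, -1]; then c[k] = T[0,0,k] / (a[0]·b[0]) = [3, -3, -2] / 1 = [3, -3, -2].
Expanding [1, 2] (x) [1, -1] (x) [3, -3, -2] reproduces all 12 entries of T, so T = [1, 2] (x) [1, -1] (x) [3, -3, -2] and rank(T) ≤ 1.
These bounds meet, so rank(T) = 1.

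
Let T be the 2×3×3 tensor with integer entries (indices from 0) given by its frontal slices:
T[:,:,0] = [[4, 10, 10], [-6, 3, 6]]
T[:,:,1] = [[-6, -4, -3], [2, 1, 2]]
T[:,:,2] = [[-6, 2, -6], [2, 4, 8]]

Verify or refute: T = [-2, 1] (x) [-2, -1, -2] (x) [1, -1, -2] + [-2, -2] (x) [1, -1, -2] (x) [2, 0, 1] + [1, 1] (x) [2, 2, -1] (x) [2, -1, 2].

No

Reconstruct entry (1,0,0) from the claimed factors: Σₗ aₗ[1]bₗ[0]cₗ[0] = (1)·(-2)·(1) + (-2)·(1)·(2) + (1)·(2)·(2) = -2, but T[1,0,0] = -6. The claim is false.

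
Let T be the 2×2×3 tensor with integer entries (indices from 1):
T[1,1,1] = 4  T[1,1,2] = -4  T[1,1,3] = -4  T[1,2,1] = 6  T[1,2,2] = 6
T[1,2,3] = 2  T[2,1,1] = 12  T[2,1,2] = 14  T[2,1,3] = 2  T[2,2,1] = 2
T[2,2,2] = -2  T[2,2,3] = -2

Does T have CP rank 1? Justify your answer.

No

The mode-3 unfolding of T (rows indexed by k, columns by (i,j) = (1,1), (1,2), (2,1), (2,2)) is [[4, 6, 12, 2], [-4, 6, 14, -2], [-4, 2, 2, -2]].
There the 3×3 minor on rows k ∈ {1, 2, 3}, columns (i,j) ∈ {(1,1), (1,2), (2,1)} is det [[4, 6, 12], [-4, 6, 14], [-4, 2, 2]] = -160 ≠ 0, so this unfolding has rank ≥ 3; CP rank is at least every unfolding rank, so rank(T) ≥ 3.
In particular rank(T) ≥ 3 > 1, so T is not rank-1.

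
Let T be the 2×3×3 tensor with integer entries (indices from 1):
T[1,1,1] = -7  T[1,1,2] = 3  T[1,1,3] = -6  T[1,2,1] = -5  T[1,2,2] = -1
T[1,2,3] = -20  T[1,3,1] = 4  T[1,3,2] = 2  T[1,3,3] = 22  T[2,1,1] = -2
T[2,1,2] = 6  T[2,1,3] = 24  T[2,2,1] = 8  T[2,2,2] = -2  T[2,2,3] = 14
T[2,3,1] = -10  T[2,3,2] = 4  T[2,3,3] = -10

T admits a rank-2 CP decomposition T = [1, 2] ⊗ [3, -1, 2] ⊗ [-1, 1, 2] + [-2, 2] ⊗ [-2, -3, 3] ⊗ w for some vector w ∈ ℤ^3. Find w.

Subtract the known terms from T to get the rank-1 residual R = [-2, 2] ⊗ [-2, -3, 3] ⊗ w, so R[i,j,k] = a[i]·b[j]·w[k]. Pick indices with nonzero a[1]·b[1] = (-2)·(-2) = 4. Only the fibre through (1,1,·) is needed: R[1,1,:] = T[1,1,:] − Σₗ aₗ[1]bₗ[1]cₗ = [-7, 3, -6] − (1)·(3)·[-1, 1, 2] = [-4, 0, -12]. Then w[k] = R[1,1,k] / 4 for each k, giving w = [-4, 0, -12] / 4 = [-1, 0, -3].

w = [-1, 0, -3]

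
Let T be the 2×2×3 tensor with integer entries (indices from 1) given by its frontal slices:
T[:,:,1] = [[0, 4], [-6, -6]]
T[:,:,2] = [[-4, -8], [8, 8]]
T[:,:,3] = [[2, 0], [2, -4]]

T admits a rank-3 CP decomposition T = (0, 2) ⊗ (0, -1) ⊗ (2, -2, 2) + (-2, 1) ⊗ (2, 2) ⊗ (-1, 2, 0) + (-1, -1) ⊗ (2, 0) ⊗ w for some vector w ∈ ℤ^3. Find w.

w = (2, -2, -1)

Subtract the known terms from T to get the rank-1 residual R = (-1, -1) ⊗ (2, 0) ⊗ w, so R[i,j,k] = a[i]·b[j]·w[k]. Pick indices with nonzero a[1]·b[1] = (-1)·(2) = -2. Only the fibre through (1,1,·) is needed: R[1,1,:] = T[1,1,:] − Σₗ aₗ[1]bₗ[1]cₗ = [0, -4, 2] − (0)·(0)·(2, -2, 2) − (-2)·(2)·(-1, 2, 0) = [-4, 4, 2]. Then w[k] = R[1,1,k] / -2 for each k, giving w = [-4, 4, 2] / -2 = (2, -2, -1).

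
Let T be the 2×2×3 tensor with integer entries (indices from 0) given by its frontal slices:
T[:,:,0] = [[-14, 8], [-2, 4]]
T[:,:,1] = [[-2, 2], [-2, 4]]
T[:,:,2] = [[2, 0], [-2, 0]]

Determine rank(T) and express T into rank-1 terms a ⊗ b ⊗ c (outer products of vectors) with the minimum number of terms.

Lower bound: in the mode-3 unfolding of T (rows indexed by k, columns by (i,j)) the 3×3 minor on rows k ∈ {0, 1, 2}, columns (i,j) ∈ {(0,0), (0,1), (1,1)} is det [[-14, 8, 4], [-2, 2, 4], [2, 0, 0]] = 48 ≠ 0, so that unfolding has rank ≥ 3 and hence rank(T) ≥ 3 (CP rank is at least every unfolding rank, though it can be larger).
Upper bound: T is a sum of 3 rank-1 terms, T = [1, -1] ⊗ [1, 0] ⊗ [-2, -2, 2] + [1, 0] ⊗ [2, -1] ⊗ [-4, 2, 0] + [1, 1] ⊗ [1, -1] ⊗ [-4, -4, 0] (written with every a and b primitive with positive leading entry and the scale carried by c; CP decompositions are not unique, and this one is verified by expanding entrywise), so rank(T) ≤ 3.
These bounds meet, so rank(T) = 3.

rank(T) = 3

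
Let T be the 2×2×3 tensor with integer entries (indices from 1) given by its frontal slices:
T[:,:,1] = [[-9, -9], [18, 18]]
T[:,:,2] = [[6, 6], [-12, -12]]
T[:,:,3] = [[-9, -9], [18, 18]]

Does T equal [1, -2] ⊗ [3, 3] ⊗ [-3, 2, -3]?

Reconstruct entrywise from the claimed factors. For example, T[1,2,2] = 6 and Σₗ aₗ[1]bₗ[2]cₗ[2] = (1)·(3)·(2) = 6; checking all 12 entries, every one matches. The claim holds.

Yes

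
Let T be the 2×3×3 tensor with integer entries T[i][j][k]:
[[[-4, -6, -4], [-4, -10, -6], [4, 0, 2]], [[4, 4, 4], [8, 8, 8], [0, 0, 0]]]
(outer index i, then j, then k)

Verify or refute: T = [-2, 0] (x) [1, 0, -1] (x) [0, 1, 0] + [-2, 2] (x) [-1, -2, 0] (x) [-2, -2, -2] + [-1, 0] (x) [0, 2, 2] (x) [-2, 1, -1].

Yes

Reconstruct entrywise from the claimed factors. For example, T[0,0,2] = -4 and Σₗ aₗ[0]bₗ[0]cₗ[2] = (-2)·(1)·(0) + (-2)·(-1)·(-2) + (-1)·(0)·(-1) = -4; checking all 18 entries, every one matches. The claim holds.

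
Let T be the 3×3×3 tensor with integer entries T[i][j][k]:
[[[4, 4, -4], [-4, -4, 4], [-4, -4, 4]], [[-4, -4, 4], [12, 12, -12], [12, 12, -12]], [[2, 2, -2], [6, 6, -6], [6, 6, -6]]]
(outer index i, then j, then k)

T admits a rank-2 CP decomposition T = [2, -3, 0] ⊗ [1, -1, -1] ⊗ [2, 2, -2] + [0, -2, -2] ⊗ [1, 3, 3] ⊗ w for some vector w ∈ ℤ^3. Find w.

Subtract the known terms from T to get the rank-1 residual R = [0, -2, -2] ⊗ [1, 3, 3] ⊗ w, so R[i,j,k] = a[i]·b[j]·w[k]. Pick indices with nonzero a[1]·b[0] = (-2)·(1) = -2. Only the fibre through (1,0,·) is needed: R[1,0,:] = T[1,0,:] − Σₗ aₗ[1]bₗ[0]cₗ = [-4, -4, 4] − (-3)·(1)·[2, 2, -2] = [2, 2, -2]. Then w[k] = R[1,0,k] / -2 for each k, giving w = [2, 2, -2] / -2 = [-1, -1, 1].

w = [-1, -1, 1]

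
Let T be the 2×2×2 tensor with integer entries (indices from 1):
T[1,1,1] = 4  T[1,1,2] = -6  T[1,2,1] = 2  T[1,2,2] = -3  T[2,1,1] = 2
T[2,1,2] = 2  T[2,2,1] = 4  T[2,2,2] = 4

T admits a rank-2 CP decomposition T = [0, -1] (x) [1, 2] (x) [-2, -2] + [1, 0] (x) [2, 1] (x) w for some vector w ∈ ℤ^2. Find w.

w = [2, -3]

Subtract the known terms from T to get the rank-1 residual R = [1, 0] (x) [2, 1] (x) w, so R[i,j,k] = a[i]·b[j]·w[k]. Pick indices with nonzero a[1]·b[1] = (1)·(2) = 2. Only the fibre through (1,1,·) is needed: R[1,1,:] = T[1,1,:] − Σₗ aₗ[1]bₗ[1]cₗ = [4, -6] − (0)·(1)·[-2, -2] = [4, -6]. Then w[k] = R[1,1,k] / 2 for each k, giving w = [4, -6] / 2 = [2, -3].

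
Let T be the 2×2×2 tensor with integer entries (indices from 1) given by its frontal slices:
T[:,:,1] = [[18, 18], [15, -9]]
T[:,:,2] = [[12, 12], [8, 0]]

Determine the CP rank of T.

2

Lower bound: the mode-2 unfolding of T (rows indexed by j, columns by (i,k) = (1,1), (1,2), (2,1), (2,2)) is [[18, 12, 15, 8], [18, 12, -9, 0]].
There the 2×2 minor on rows j ∈ {1, 2}, columns (i,k) ∈ {(1,1), (2,1)} is det [[18, 15], [18, -9]] = -432 ≠ 0, so this unfolding has rank ≥ 2; CP rank is at least every unfolding rank, so rank(T) ≥ 2. (Unfolding ranks only ever bound the CP rank from below — rank(T) can be strictly larger than all of them — so the matching upper bound has to come from an explicit 2-term decomposition.)
Upper bound — finding two terms. Write S_k = T[:,:,k] for the frontal slices: S₁ = [[18, 18], [15, -9]], S₂ = [[12, 12], [8, 0]].
If T = a₁ ⊗ b₁ ⊗ c₁ + a₂ ⊗ b₂ ⊗ c₂ then each S_k = c₁[k]·a₁b₁ᵀ + c₂[k]·a₂b₂ᵀ. S₁ and S₂ are linearly independent, so a₁b₁ᵀ and a₂b₂ᵀ must span the same plane of matrices: they are the rank-1 matrices of the form x·S₁ + y·S₂.
det(x·S₁ + y·S₂) is −432·x² − 432·xy − 96·y² = (-48)·(3·x + 2·y)(3·x + y), vanishing at (x:y) = (2:-3) and (1:-3).
M₁ = 2·S₁ − 3·S₂ = [[0, 0], [6, -18]] = 6·[0, 1][1, -3]ᵀ and M₂ = S₁ − 3·S₂ = [[-18, -18], [-9, -9]] = (-9)·[2, 1][1, 1]ᵀ, so take a₁ = [0, 1], b₁ = [1, -3], a₂ = [2, 1], b₂ = [1, 1].
Each slice is an integer combination of E₁ = a₁b₁ᵀ and E₂ = a₂b₂ᵀ: S₁ = 6·E₁ + 9·E₂, S₂ = 2·E₁ + 6·E₂; reading off coefficients, c₁ = [6, 2] and c₂ = [9, 6].
Hence T = [0, 1] ⊗ [1, -3] ⊗ [6, 2] + [2, 1] ⊗ [1, 1] ⊗ [9, 6], so rank(T) ≤ 2.
These bounds meet, so rank(T) = 2.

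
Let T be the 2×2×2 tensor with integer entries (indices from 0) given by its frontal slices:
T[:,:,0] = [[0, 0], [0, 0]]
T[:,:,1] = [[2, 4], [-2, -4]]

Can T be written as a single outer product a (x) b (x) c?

Yes

If T = a (x) b (x) c then every fibre of T is a multiple of the corresponding factor, so read the factors off the fibres through the nonzero entry T[0,0,1] = 2.
The mode-1 fibre T[:,0,1] = [2, -2] gives a = [1, -1] (primitive direction); the mode-2 fibre T[0,:,1] = [2, 4] gives b = [1, 2]; then c[k] = T[0,0,k] / (a[0]·b[0]) = [0, 2] / 1 = [0, 2].
Expanding [1, -1] (x) [1, 2] (x) [0, 2] reproduces all 8 entries of T, so T = [1, -1] (x) [1, 2] (x) [0, 2] and rank(T) ≤ 1.
Equivalently every frontal slice T[:,:,k] is c[k] times the rank-1 matrix [1, -1] (x) [1, 2]. So T has rank 1 (it is nonzero).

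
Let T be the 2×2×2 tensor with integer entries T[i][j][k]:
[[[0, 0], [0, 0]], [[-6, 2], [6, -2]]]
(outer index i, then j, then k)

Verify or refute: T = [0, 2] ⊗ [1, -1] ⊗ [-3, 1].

Yes

Reconstruct entrywise from the claimed factors. For example, T[1,0,0] = -6 and Σₗ aₗ[1]bₗ[0]cₗ[0] = (2)·(1)·(-3) = -6; checking all 8 entries, every one matches. The claim holds.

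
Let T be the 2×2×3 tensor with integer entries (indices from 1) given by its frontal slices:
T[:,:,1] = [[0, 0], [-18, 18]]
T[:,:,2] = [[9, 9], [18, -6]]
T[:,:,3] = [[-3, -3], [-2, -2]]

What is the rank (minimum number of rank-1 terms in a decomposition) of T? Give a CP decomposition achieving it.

rank(T) = 2

Lower bound: the mode-1 unfolding of T (rows indexed by i, columns by (j,k) = (1,1), (1,2), (1,3), (2,1), (2,2), (2,3)) is [[0, 9, -3, 0, 9, -3], [-18, 18, -2, 18, -6, -2]].
There the 2×2 minor on rows i ∈ {1, 2}, columns (j,k) ∈ {(1,1), (1,2)} is det [[0, 9], [-18, 18]] = 162 ≠ 0, so this unfolding has rank ≥ 2; CP rank is at least every unfolding rank, so rank(T) ≥ 2. (This is only a lower bound: in general the CP rank may exceed every unfolding rank, so we still need to exhibit 2 rank-1 terms summing to T.)
Upper bound — finding two terms. Write S_k = T[:,:,k] for the frontal slices: S₁ = [[0, 0], [-18, 18]], S₂ = [[9, 9], [18, -6]], S₃ = [[-3, -3], [-2, -2]].
If T = a₁ ∘ b₁ ∘ c₁ + a₂ ∘ b₂ ∘ c₂ then each S_k = c₁[k]·a₁b₁ᵀ + c₂[k]·a₂b₂ᵀ. S₁ and S₂ are linearly independent, so a₁b₁ᵀ and a₂b₂ᵀ must span the same plane of matrices: they are the rank-1 matrices of the form x·S₁ + y·S₂.
det(x·S₁ + y·S₂) is 324·xy − 216·y² = 108·(3·x − 2·y)(y), vanishing at (x:y) = (2:3) and (1:0).
M₁ = 2·S₁ + 3·S₂ = [[27, 27], [18, 18]] = 9·(3, 2)(1, 1)ᵀ and M₂ = S₁ = [[0, 0], [-18, 18]] = (-18)·(0, 1)(1, -1)ᵀ, so take a₁ = (3, 2), b₁ = (1, 1), a₂ = (0, 1), b₂ = (1, -1).
Each slice is an integer combination of E₁ = a₁b₁ᵀ and E₂ = a₂b₂ᵀ: S₁ = −18·E₂, S₂ = 3·E₁ + 12·E₂, S₃ = −E₁; reading off coefficients, c₁ = (0, 3, -1) and c₂ = (-18, 12, 0).
Hence T = (3, 2) ∘ (1, 1) ∘ (0, 3, -1) + (0, 1) ∘ (1, -1) ∘ (-18, 12, 0), so rank(T) ≤ 2.
These bounds meet, so rank(T) = 2.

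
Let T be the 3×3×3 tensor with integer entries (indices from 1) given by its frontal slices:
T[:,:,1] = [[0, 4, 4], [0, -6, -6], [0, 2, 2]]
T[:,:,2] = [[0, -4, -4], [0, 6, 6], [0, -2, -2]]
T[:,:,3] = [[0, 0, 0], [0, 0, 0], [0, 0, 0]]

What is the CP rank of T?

Lower bound: T ≠ 0 (e.g. T[1,2,1] = 4), so rank(T) ≥ 1.
Upper bound: if T = a (x) b (x) c then every fibre of T is a multiple of the corresponding factor, so read the factors off the fibres through the nonzero entry T[1,2,1] = 4.
The mode-1 fibre T[:,2,1] = [4, -6, 2] gives a = [2, -3, 1] (primitive direction); the mode-2 fibre T[1,:,1] = [0, 4, 4] gives b = [0, 1, 1]; then c[k] = T[1,2,k] / (a[1]·b[2]) = [4, -4, 0] / 2 = [2, -2, 0].
Expanding [2, -3, 1] (x) [0, 1, 1] (x) [2, -2, 0] reproduces all 27 entries of T, so T = [2, -3, 1] (x) [0, 1, 1] (x) [2, -2, 0] and rank(T) ≤ 1.
These bounds meet, so rank(T) = 1.

1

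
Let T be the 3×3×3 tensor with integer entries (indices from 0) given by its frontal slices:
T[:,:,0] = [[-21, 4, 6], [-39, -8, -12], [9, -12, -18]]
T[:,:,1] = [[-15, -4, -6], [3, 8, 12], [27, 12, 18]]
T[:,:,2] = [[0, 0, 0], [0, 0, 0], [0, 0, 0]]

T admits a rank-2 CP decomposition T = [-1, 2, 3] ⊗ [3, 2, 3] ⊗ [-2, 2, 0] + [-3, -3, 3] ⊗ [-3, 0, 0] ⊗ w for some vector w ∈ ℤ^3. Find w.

Subtract the known terms from T to get the rank-1 residual R = [-3, -3, 3] ⊗ [-3, 0, 0] ⊗ w, so R[i,j,k] = a[i]·b[j]·w[k]. Pick indices with nonzero a[0]·b[0] = (-3)·(-3) = 9. Only the fibre through (0,0,·) is needed: R[0,0,:] = T[0,0,:] − Σₗ aₗ[0]bₗ[0]cₗ = [-21, -15, 0] − (-1)·(3)·[-2, 2, 0] = [-27, -9, 0]. Then w[k] = R[0,0,k] / 9 for each k, giving w = [-27, -9, 0] / 9 = [-3, -1, 0].

w = [-3, -1, 0]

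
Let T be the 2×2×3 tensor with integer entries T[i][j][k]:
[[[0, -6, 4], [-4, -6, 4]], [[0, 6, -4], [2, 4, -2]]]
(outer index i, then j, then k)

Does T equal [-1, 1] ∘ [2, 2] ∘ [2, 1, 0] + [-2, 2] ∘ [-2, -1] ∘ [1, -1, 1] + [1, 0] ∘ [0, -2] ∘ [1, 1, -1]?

Reconstruct entrywise from the claimed factors. For example, T[1,1,0] = 2 and Σₗ aₗ[1]bₗ[1]cₗ[0] = (1)·(2)·(2) + (2)·(-1)·(1) + (0)·(-2)·(1) = 2; checking all 12 entries, every one matches. The claim holds.

Yes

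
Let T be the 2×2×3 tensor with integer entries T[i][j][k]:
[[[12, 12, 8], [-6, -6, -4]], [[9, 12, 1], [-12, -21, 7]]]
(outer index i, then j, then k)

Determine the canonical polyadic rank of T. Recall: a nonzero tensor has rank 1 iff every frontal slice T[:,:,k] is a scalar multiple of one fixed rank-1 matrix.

2

Lower bound: the mode-1 unfolding of T (rows indexed by i, columns by (j,k) = (0,0), (0,1), (0,2), (1,0), (1,1), (1,2)) is [[12, 12, 8, -6, -6, -4], [9, 12, 1, -12, -21, 7]].
There the 2×2 minor on rows i ∈ {0, 1}, columns (j,k) ∈ {(0,0), (0,1)} is det [[12, 12], [9, 12]] = 36 ≠ 0, so this unfolding has rank ≥ 2; CP rank is at least every unfolding rank, so rank(T) ≥ 2. (Unfolding ranks only ever bound the CP rank from below — rank(T) can be strictly larger than all of them — so the matching upper bound has to come from an explicit 2-term decomposition.)
Upper bound — finding two terms. Write S_k = T[:,:,k] for the frontal slices: S₀ = [[12, -6], [9, -12]], S₁ = [[12, -6], [12, -21]], S₂ = [[8, -4], [1, 7]].
If T = a₁ ⊗ b₁ ⊗ c₁ + a₂ ⊗ b₂ ⊗ c₂ then each S_k = c₁[k]·a₁b₁ᵀ + c₂[k]·a₂b₂ᵀ. S₀ and S₁ are linearly independent, so a₁b₁ᵀ and a₂b₂ᵀ must span the same plane of matrices: they are the rank-1 matrices of the form x·S₀ + y·S₁.
det(x·S₀ + y·S₁) is −90·x² − 270·xy − 180·y² = (-90)·(x + 2·y)(x + y), vanishing at (x:y) = (2:-1) and (1:-1).
M₁ = 2·S₀ − S₁ = [[12, -6], [6, -3]] = 3·[2, 1][2, -1]ᵀ and M₂ = S₀ − S₁ = [[0, 0], [-3, 9]] = (-3)·[0, 1][1, -3]ᵀ, so take a₁ = [2, 1], b₁ = [2, -1], a₂ = [0, 1], b₂ = [1, -3].
Each slice is an integer combination of E₁ = a₁b₁ᵀ and E₂ = a₂b₂ᵀ: S₀ = 3·E₁ + 3·E₂, S₁ = 3·E₁ + 6·E₂, S₂ = 2·E₁ − 3·E₂; reading off coefficients, c₁ = [3, 3, 2] and c₂ = [3, 6, -3].
Hence T = [2, 1] ⊗ [2, -1] ⊗ [3, 3, 2] + [0, 1] ⊗ [1, -3] ⊗ [3, 6, -3], so rank(T) ≤ 2.
These bounds meet, so rank(T) = 2.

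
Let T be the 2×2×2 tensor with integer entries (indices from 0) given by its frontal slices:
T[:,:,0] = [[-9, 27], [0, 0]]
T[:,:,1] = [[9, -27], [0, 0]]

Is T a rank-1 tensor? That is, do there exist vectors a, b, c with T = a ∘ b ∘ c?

Yes

The mode-1 fibre T[:,0,0] = [-9, 0] gives a = [1, 0] (primitive direction); the mode-2 fibre T[0,:,0] = [-9, 27] gives b = [1, -3]; then c[k] = T[0,0,k] / (a[0]·b[0]) = [-9, 9] / 1 = [-9, 9].
Expanding [1, 0] ∘ [1, -3] ∘ [-9, 9] reproduces all 8 entries of T, so T = [1, 0] ∘ [1, -3] ∘ [-9, 9] and rank(T) ≤ 1.
Equivalently every frontal slice T[:,:,k] is c[k] times the rank-1 matrix [1, 0] ∘ [1, -3]. So T has rank 1 (it is nonzero).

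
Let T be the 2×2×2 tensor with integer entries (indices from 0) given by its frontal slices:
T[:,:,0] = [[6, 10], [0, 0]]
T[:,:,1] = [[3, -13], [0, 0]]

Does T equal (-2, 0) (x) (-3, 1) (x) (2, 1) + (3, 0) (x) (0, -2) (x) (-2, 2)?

No

Reconstruct entry (0,0,0) from the claimed factors: Σₗ aₗ[0]bₗ[0]cₗ[0] = (-2)·(-3)·(2) + (3)·(0)·(-2) = 12, but T[0,0,0] = 6. The claim is false.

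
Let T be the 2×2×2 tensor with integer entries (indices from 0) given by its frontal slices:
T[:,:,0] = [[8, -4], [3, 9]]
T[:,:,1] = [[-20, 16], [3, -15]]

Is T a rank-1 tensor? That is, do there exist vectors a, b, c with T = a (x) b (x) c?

The mode-2 unfolding of T (rows indexed by j, columns by (i,k) = (0,0), (0,1), (1,0), (1,1)) is [[8, -20, 3, 3], [-4, 16, 9, -15]].
There the 2×2 minor on rows j ∈ {0, 1}, columns (i,k) ∈ {(0,0), (0,1)} is det [[8, -20], [-4, 16]] = 48 ≠ 0, so this unfolding has rank ≥ 2; CP rank is at least every unfolding rank, so rank(T) ≥ 2.
In particular rank(T) ≥ 2 > 1, so T is not rank-1.

No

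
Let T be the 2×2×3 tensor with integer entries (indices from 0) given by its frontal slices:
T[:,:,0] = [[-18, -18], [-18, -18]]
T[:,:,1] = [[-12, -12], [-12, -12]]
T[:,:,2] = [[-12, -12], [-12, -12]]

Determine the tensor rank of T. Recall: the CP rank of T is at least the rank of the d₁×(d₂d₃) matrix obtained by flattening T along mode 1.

Lower bound: T ≠ 0 (e.g. T[0,0,0] = -18), so rank(T) ≥ 1.
Upper bound: if T = a ∘ b ∘ c then every fibre of T is a multiple of the corresponding factor, so read the factors off the fibres through the nonzero entry T[0,0,0] = -18.
The mode-1 fibre T[:,0,0] = [-18, -18] gives a = (1, 1) (primitive direction); the mode-2 fibre T[0,:,0] = [-18, -18] gives b = (1, 1); then c[k] = T[0,0,k] / (a[0]·b[0]) = [-18, -12, -12] / 1 = (-18, -12, -12).
Expanding (1, 1) ∘ (1, 1) ∘ (-18, -12, -12) reproduces all 12 entries of T, so T = (1, 1) ∘ (1, 1) ∘ (-18, -12, -12) and rank(T) ≤ 1.
These bounds meet, so rank(T) = 1.
Check entry T[1,0,0] = -18: (1)·(1)·(-18) = -18.

1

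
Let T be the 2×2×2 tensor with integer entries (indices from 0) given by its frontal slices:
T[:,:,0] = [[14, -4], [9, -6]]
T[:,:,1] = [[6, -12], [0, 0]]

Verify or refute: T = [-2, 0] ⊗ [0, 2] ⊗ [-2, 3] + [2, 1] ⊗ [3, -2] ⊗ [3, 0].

No

Reconstruct entry (0,0,0) from the claimed factors: Σₗ aₗ[0]bₗ[0]cₗ[0] = (-2)·(0)·(-2) + (2)·(3)·(3) = 18, but T[0,0,0] = 14. The claim is false.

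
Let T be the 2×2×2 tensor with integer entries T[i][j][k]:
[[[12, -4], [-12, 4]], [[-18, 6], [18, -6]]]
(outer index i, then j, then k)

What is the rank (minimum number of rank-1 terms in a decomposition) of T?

1

Lower bound: T ≠ 0 (e.g. T[0,0,0] = 12), so rank(T) ≥ 1.
Upper bound: if T = a ⊗ b ⊗ c then every fibre of T is a multiple of the corresponding factor, so read the factors off the fibres through the nonzero entry T[0,0,0] = 12.
The mode-1 fibre T[:,0,0] = [12, -18] gives a = [2, -3] (primitive direction); the mode-2 fibre T[0,:,0] = [12, -12] gives b = [1, -1]; then c[k] = T[0,0,k] / (a[0]·b[0]) = [12, -4] / 2 = [6, -2].
Expanding [2, -3] ⊗ [1, -1] ⊗ [6, -2] reproduces all 8 entries of T, so T = [2, -3] ⊗ [1, -1] ⊗ [6, -2] and rank(T) ≤ 1.
These bounds meet, so rank(T) = 1.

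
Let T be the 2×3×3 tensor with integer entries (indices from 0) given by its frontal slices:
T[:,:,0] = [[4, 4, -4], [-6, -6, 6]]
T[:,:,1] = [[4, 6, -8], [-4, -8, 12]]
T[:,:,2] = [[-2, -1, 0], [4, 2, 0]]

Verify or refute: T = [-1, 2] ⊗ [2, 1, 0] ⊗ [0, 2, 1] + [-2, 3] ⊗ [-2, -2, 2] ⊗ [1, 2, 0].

Yes

Reconstruct entrywise from the claimed factors. For example, T[0,1,1] = 6 and Σₗ aₗ[0]bₗ[1]cₗ[1] = (-1)·(1)·(2) + (-2)·(-2)·(2) = 6; checking all 18 entries, every one matches. The claim holds.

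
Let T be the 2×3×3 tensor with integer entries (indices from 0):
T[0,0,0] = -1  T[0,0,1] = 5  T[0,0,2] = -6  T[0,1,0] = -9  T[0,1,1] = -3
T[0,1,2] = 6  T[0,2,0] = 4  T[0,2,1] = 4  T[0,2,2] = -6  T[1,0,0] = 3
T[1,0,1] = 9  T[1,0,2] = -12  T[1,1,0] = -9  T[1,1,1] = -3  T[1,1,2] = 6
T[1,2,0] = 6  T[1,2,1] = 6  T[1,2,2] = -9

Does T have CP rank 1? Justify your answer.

The mode-1 unfolding of T (rows indexed by i, columns by (j,k) = (0,0), (0,1), (0,2), (1,0), (1,1), (1,2), (2,0), (2,1), (2,2)) is [[-1, 5, -6, -9, -3, 6, 4, 4, -6], [3, 9, -12, -9, -3, 6, 6, 6, -9]].
There the 2×2 minor on rows i ∈ {0, 1}, columns (j,k) ∈ {(0,0), (0,1)} is det [[-1, 5], [3, 9]] = -24 ≠ 0, so this unfolding has rank ≥ 2; CP rank is at least every unfolding rank, so rank(T) ≥ 2.
In particular rank(T) ≥ 2 > 1, so T is not rank-1.

No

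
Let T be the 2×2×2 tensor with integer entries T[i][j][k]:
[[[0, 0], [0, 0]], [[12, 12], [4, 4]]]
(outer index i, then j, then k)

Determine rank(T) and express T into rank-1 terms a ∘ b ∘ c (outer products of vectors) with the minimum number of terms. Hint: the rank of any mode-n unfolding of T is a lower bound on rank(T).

Lower bound: T ≠ 0 (e.g. T[1,0,0] = 12), so rank(T) ≥ 1.
Upper bound: if T = a ∘ b ∘ c then every fibre of T is a multiple of the corresponding factor, so read the factors off the fibres through the nonzero entry T[1,0,0] = 12.
The mode-1 fibre T[:,0,0] = [0, 12] gives a = [0, 1] (primitive direction); the mode-2 fibre T[1,:,0] = [12, 4] gives b = [3, 1]; then c[k] = T[1,0,k] / (a[1]·b[0]) = [12, 12] / 3 = [4, 4].
Expanding [0, 1] ∘ [3, 1] ∘ [4, 4] reproduces all 8 entries of T, so T = [0, 1] ∘ [3, 1] ∘ [4, 4] and rank(T) ≤ 1.
These bounds meet, so rank(T) = 1.
Check entry T[0,0,0] = 0: (0)·(3)·(4) = 0.

rank(T) = 1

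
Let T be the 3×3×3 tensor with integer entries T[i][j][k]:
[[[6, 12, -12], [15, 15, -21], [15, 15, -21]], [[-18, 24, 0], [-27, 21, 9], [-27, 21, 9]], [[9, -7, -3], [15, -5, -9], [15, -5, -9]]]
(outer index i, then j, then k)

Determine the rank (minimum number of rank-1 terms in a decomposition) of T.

2

Lower bound: in the mode-3 unfolding of T (rows indexed by k, columns by (i,j)) the 2×2 minor on rows k ∈ {0, 1}, columns (i,j) ∈ {(0,0), (0,1)} is det [[6, 15], [12, 15]] = -90 ≠ 0, so that unfolding has rank ≥ 2 and hence rank(T) ≥ 2 (CP rank is at least every unfolding rank, though it can be larger).
Upper bound: with S_k = T[:,:,k], the two rank-1 terms a₁b₁ᵀ, a₂b₂ᵀ are the rank-1 members of the pencil x·S₀ + y·S₁.
The 2×2 minor of x·S₀ + y·S₁ on rows {0,1}, columns {0,1} is 108·x² − 288·xy − 108·y² = 36·(x − 3·y)(3·x + y), vanishing at (x:y) = (3:1) and (1:-3).
M₁ = 3·S₀ + S₁ = [[30, 60, 60], [-30, -60, -60], [20, 40, 40]] = 10·(3, -3, 2)(1, 2, 2)ᵀ and M₂ = S₀ − 3·S₁ = [[-30, -30, -30], [-90, -90, -90], [30, 30, 30]] = (-30)·(1, 3, -1)(1, 1, 1)ᵀ, so take a₁ = (3, -3, 2), b₁ = (1, 2, 2), a₂ = (1, 3, -1), b₂ = (1, 1, 1).
Each slice is an integer combination of E₁ = a₁b₁ᵀ and E₂ = a₂b₂ᵀ: S₀ = 3·E₁ − 3·E₂, S₁ = E₁ + 9·E₂, S₂ = −3·E₁ − 3·E₂; reading off coefficients, c₁ = (3, 1, -3) and c₂ = (-3, 9, -3).
Hence T = (3, -3, 2) ⊗ (1, 2, 2) ⊗ (3, 1, -3) + (1, 3, -1) ⊗ (1, 1, 1) ⊗ (-3, 9, -3), so rank(T) ≤ 2.
These bounds meet, so rank(T) = 2.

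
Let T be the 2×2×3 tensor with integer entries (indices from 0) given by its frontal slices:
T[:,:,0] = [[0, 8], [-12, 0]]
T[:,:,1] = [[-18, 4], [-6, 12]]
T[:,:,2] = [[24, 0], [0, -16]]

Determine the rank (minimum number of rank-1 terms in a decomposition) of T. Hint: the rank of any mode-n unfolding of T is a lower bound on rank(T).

2

Lower bound: the mode-1 unfolding of T (rows indexed by i, columns by (j,k) = (0,0), (0,1), (0,2), (1,0), (1,1), (1,2)) is [[0, -18, 24, 8, 4, 0], [-12, -6, 0, 0, 12, -16]].
There the 2×2 minor on rows i ∈ {0, 1}, columns (j,k) ∈ {(0,0), (0,1)} is det [[0, -18], [-12, -6]] = -216 ≠ 0, so this unfolding has rank ≥ 2; CP rank is at least every unfolding rank, so rank(T) ≥ 2. (Unfolding ranks only ever bound the CP rank from below — rank(T) can be strictly larger than all of them — so the matching upper bound has to come from an explicit 2-term decomposition.)
Upper bound — finding two terms. Write S_k = T[:,:,k] for the frontal slices: S₀ = [[0, 8], [-12, 0]], S₁ = [[-18, 4], [-6, 12]], S₂ = [[24, 0], [0, -16]].
If T = a₁ ⊗ b₁ ⊗ c₁ + a₂ ⊗ b₂ ⊗ c₂ then each S_k = c₁[k]·a₁b₁ᵀ + c₂[k]·a₂b₂ᵀ. S₀ and S₁ are linearly independent, so a₁b₁ᵀ and a₂b₂ᵀ must span the same plane of matrices: they are the rank-1 matrices of the form x·S₀ + y·S₁.
det(x·S₀ + y·S₁) is 96·x² + 96·xy − 192·y² = 96·(x + 2·y)(x − y), vanishing at (x:y) = (2:-1) and (1:1).
M₁ = 2·S₀ − S₁ = [[18, 12], [-18, -12]] = 6·[1, -1][3, 2]ᵀ and M₂ = S₀ + S₁ = [[-18, 12], [-18, 12]] = (-6)·[1, 1][3, -2]ᵀ, so take a₁ = [1, -1], b₁ = [3, 2], a₂ = [1, 1], b₂ = [3, -2].
Each slice is an integer combination of E₁ = a₁b₁ᵀ and E₂ = a₂b₂ᵀ: S₀ = 2·E₁ − 2·E₂, S₁ = −2·E₁ − 4·E₂, S₂ = 4·E₁ + 4·E₂; reading off coefficients, c₁ = [2, -2, 4] and c₂ = [-2, -4, 4].
Hence T = [1, -1] ⊗ [3, 2] ⊗ [2, -2, 4] + [1, 1] ⊗ [3, -2] ⊗ [-2, -4, 4], so rank(T) ≤ 2.
These bounds meet, so rank(T) = 2.
Check entry T[0,1,0] = 8: (1)·(2)·(2) + (1)·(-2)·(-2) = 8.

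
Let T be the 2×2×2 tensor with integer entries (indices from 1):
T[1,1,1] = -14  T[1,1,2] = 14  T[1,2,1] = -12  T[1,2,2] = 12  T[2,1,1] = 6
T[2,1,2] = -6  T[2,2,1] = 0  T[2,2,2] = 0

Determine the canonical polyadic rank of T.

2

Lower bound: the mode-2 unfolding of T (rows indexed by j, columns by (i,k) = (1,1), (1,2), (2,1), (2,2)) is [[-14, 14, 6, -6], [-12, 12, 0, 0]].
There the 2×2 minor on rows j ∈ {1, 2}, columns (i,k) ∈ {(1,1), (2,1)} is det [[-14, 6], [-12, 0]] = 72 ≠ 0, so this unfolding has rank ≥ 2; CP rank is at least every unfolding rank, so rank(T) ≥ 2. (Flattening ranks never certify an upper bound on CP rank; for that we must actually write T with 2 rank-1 terms.)
Upper bound — finding two terms. Every mode-3 slice of T is a multiple of one matrix: T[:,:,k] = c[k]·M with c = [1, -1] and M = [[-14, -12], [6, 0]] (rows indexed by i, columns by j). So it suffices to write M as a sum of two rank-1 matrices.
Splitting M by its rows (i = 1, 2), M = [1, 0][-14, -12]ᵀ + [0, 1][6, 0]ᵀ.
Hence T = [1, 0] ⊗ [-14, -12] ⊗ [1, -1] + [0, 1] ⊗ [6, 0] ⊗ [1, -1], so rank(T) ≤ 2.
These bounds meet, so rank(T) = 2.
Check entry T[1,2,2] = 12: (1)·(-12)·(-1) + (0)·(0)·(-1) = 12.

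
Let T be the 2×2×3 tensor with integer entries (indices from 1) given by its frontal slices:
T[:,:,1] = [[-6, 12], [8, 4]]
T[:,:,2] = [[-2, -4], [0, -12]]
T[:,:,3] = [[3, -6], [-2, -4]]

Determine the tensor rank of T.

Lower bound: in the mode-3 unfolding of T (rows indexed by k, columns by (i,j)) the 3×3 minor on rows k ∈ {1, 2, 3}, columns (i,j) ∈ {(1,1), (1,2), (2,1)} is det [[-6, 12, 8], [-2, -4, 0], [3, -6, -2]] = 96 ≠ 0, so that unfolding has rank ≥ 3 and hence rank(T) ≥ 3 (CP rank is at least every unfolding rank, though it can be larger).
Upper bound: T is a sum of 3 rank-1 terms, T = (1, -1) (x) (1, -1) (x) (-4, -4, 0) + (1, 0) (x) (1, -1) (x) (-4, 4, 4) + (1, 2) (x) (1, 2) (x) (2, -2, -1) (written with every a and b primitive with positive leading entry and the scale carried by c; CP decompositions are not unique, and this one is verified by expanding entrywise), so rank(T) ≤ 3.
These bounds meet, so rank(T) = 3.

3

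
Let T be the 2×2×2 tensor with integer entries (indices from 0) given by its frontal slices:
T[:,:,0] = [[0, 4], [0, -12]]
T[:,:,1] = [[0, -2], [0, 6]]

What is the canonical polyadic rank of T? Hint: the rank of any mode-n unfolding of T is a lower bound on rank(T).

Lower bound: T ≠ 0 (e.g. T[0,1,0] = 4), so rank(T) ≥ 1.
Upper bound: the mode-1 fibre T[:,1,0] = [4, -12] gives a = (1, -3) (primitive direction); the mode-2 fibre T[0,:,0] = [0, 4] gives b = (0, 1); then c[k] = T[0,1,k] / (a[0]·b[1]) = [4, -2] / 1 = (4, -2).
Expanding (1, -3) ⊗ (0, 1) ⊗ (4, -2) reproduces all 8 entries of T, so T = (1, -3) ⊗ (0, 1) ⊗ (4, -2) and rank(T) ≤ 1.
These bounds meet, so rank(T) = 1.

1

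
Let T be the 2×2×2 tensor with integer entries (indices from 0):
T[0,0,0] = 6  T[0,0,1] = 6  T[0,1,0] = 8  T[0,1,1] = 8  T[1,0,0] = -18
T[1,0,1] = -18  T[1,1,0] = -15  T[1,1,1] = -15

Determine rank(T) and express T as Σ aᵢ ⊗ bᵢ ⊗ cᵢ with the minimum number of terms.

Lower bound: the mode-2 unfolding of T (rows indexed by j, columns by (i,k) = (0,0), (0,1), (1,0), (1,1)) is [[6, 6, -18, -18], [8, 8, -15, -15]].
There the 2×2 minor on rows j ∈ {0, 1}, columns (i,k) ∈ {(0,0), (1,0)} is det [[6, -18], [8, -15]] = 54 ≠ 0, so this unfolding has rank ≥ 2; CP rank is at least every unfolding rank, so rank(T) ≥ 2. (Flattening ranks never certify an upper bound on CP rank; for that we must actually write T with 2 rank-1 terms.)
Upper bound — finding two terms. Every mode-3 slice of T is a multiple of one matrix: T[:,:,k] = c[k]·M with c = [1, 1] and M = [[6, 8], [-18, -15]] (rows indexed by i, columns by j). So it suffices to write M as a sum of two rank-1 matrices.
Splitting M by its rows (i = 0, 1), M = [1, 0][6, 8]ᵀ + [0, 1][-18, -15]ᵀ.
Hence T = [1, 0] ⊗ [6, 8] ⊗ [1, 1] + [0, 1] ⊗ [-18, -15] ⊗ [1, 1], so rank(T) ≤ 2.
These bounds meet, so rank(T) = 2.

rank(T) = 2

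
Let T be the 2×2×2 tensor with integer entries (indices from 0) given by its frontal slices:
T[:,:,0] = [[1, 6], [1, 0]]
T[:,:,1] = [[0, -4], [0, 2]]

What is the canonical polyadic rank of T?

Lower bound: the mode-2 unfolding of T (rows indexed by j, columns by (i,k) = (0,0), (0,1), (1,0), (1,1)) is [[1, 0, 1, 0], [6, -4, 0, 2]].
There the 2×2 minor on rows j ∈ {0, 1}, columns (i,k) ∈ {(0,0), (0,1)} is det [[1, 0], [6, -4]] = -4 ≠ 0, so this unfolding has rank ≥ 2; CP rank is at least every unfolding rank, so rank(T) ≥ 2. (Unfolding ranks only ever bound the CP rank from below — rank(T) can be strictly larger than all of them — so the matching upper bound has to come from an explicit 2-term decomposition.)
Upper bound — finding two terms. Write S_k = T[:,:,k] for the frontal slices: S₀ = [[1, 6], [1, 0]], S₁ = [[0, -4], [0, 2]].
If T = a₁ ∘ b₁ ∘ c₁ + a₂ ∘ b₂ ∘ c₂ then each S_k = c₁[k]·a₁b₁ᵀ + c₂[k]·a₂b₂ᵀ. S₀ and S₁ are linearly independent, so a₁b₁ᵀ and a₂b₂ᵀ must span the same plane of matrices: they are the rank-1 matrices of the form x·S₀ + y·S₁.
det(x·S₀ + y·S₁) is −6·x² + 6·xy = (-6)·(x − y)(x), vanishing at (x:y) = (1:1) and (0:1).
M₁ = S₀ + S₁ = [[1, 2], [1, 2]] = [1, 1][1, 2]ᵀ and M₂ = S₁ = [[0, -4], [0, 2]] = (-2)·[2, -1][0, 1]ᵀ, so take a₁ = [1, 1], b₁ = [1, 2], a₂ = [2, -1], b₂ = [0, 1].
Each slice is an integer combination of E₁ = a₁b₁ᵀ and E₂ = a₂b₂ᵀ: S₀ = E₁ + 2·E₂, S₁ = −2·E₂; reading off coefficients, c₁ = [1, 0] and c₂ = [2, -2].
Hence T = [1, 1] ∘ [1, 2] ∘ [1, 0] + [2, -1] ∘ [0, 1] ∘ [2, -2], so rank(T) ≤ 2.
These bounds meet, so rank(T) = 2.

2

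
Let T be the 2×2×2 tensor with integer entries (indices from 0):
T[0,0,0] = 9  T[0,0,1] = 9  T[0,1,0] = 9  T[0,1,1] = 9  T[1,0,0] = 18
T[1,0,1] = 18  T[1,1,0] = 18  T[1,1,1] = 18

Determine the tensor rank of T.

Lower bound: T ≠ 0 (e.g. T[0,0,0] = 9), so rank(T) ≥ 1.
Upper bound: if T = a ⊗ b ⊗ c then every fibre of T is a multiple of the corresponding factor, so read the factors off the fibres through the nonzero entry T[0,0,0] = 9.
The mode-1 fibre T[:,0,0] = [9, 18] gives a = [1, 2] (primitive direction); the mode-2 fibre T[0,:,0] = [9, 9] gives b = [1, 1]; then c[k] = T[0,0,k] / (a[0]·b[0]) = [9, 9] / 1 = [9, 9].
Expanding [1, 2] ⊗ [1, 1] ⊗ [9, 9] reproduces all 8 entries of T, so T = [1, 2] ⊗ [1, 1] ⊗ [9, 9] and rank(T) ≤ 1.
These bounds meet, so rank(T) = 1.

1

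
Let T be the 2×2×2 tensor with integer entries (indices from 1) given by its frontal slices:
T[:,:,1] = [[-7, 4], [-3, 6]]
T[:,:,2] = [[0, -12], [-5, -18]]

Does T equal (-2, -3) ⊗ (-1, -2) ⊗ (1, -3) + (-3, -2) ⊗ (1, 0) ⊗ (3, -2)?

Reconstruct entrywise from the claimed factors. For example, T[1,1,2] = 0 and Σₗ aₗ[1]bₗ[1]cₗ[2] = (-2)·(-1)·(-3) + (-3)·(1)·(-2) = 0; checking all 8 entries, every one matches. The claim holds.

Yes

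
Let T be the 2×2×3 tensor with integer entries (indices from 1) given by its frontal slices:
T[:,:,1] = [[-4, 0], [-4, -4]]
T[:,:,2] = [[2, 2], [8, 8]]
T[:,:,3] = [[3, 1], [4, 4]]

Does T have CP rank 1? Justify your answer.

The mode-3 unfolding of T (rows indexed by k, columns by (i,j) = (1,1), (1,2), (2,1), (2,2)) is [[-4, 0, -4, -4], [2, 2, 8, 8], [3, 1, 4, 4]].
There the 3×3 minor on rows k ∈ {1, 2, 3}, columns (i,j) ∈ {(1,1), (1,2), (2,1)} is det [[-4, 0, -4], [2, 2, 8], [3, 1, 4]] = 16 ≠ 0, so this unfolding has rank ≥ 3; CP rank is at least every unfolding rank, so rank(T) ≥ 3.
In particular rank(T) ≥ 3 > 1, so T is not rank-1.

No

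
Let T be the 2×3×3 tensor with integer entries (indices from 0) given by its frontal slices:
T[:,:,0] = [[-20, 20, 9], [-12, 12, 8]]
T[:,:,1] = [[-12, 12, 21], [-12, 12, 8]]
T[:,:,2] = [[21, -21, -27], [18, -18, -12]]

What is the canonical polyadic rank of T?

2

Lower bound: in the mode-1 unfolding of T (rows indexed by i, columns by (j,k)) the 2×2 minor on rows i ∈ {0, 1}, columns (j,k) ∈ {(0,0), (0,1)} is det [[-20, -12], [-12, -12]] = 96 ≠ 0, so that unfolding has rank ≥ 2 and hence rank(T) ≥ 2 (CP rank is at least every unfolding rank, though it can be larger).
Upper bound: with S_k = T[:,:,k], the two rank-1 terms a₁b₁ᵀ, a₂b₂ᵀ are the rank-1 members of the pencil x·S₀ + y·S₁.
The 2×2 minor of x·S₀ + y·S₁ on rows {0,1}, columns {0,2} is −52·x² + 104·xy + 156·y² = (-52)·(x − 3·y)(x + y), vanishing at (x:y) = (3:1) and (1:-1).
M₁ = 3·S₀ + S₁ = [[-72, 72, 48], [-48, 48, 32]] = (-8)·[3, 2][3, -3, -2]ᵀ and M₂ = S₀ − S₁ = [[-8, 8, -12], [0, 0, 0]] = (-4)·[1, 0][2, -2, 3]ᵀ, so take a₁ = [3, 2], b₁ = [3, -3, -2], a₂ = [1, 0], b₂ = [2, -2, 3].
Each slice is an integer combination of E₁ = a₁b₁ᵀ and E₂ = a₂b₂ᵀ: S₀ = −2·E₁ − E₂, S₁ = −2·E₁ + 3·E₂, S₂ = 3·E₁ − 3·E₂; reading off coefficients, c₁ = [-2, -2, 3] and c₂ = [-1, 3, -3].
Hence T = [3, 2] ⊗ [3, -3, -2] ⊗ [-2, -2, 3] + [1, 0] ⊗ [2, -2, 3] ⊗ [-1, 3, -3], so rank(T) ≤ 2.
These bounds meet, so rank(T) = 2.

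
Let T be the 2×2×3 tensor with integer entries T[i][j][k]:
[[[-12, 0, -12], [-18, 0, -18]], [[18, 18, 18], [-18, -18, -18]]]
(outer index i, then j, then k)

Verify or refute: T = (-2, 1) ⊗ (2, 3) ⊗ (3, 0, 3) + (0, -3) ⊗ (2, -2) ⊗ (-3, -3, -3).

No

Reconstruct entry (1,0,0) from the claimed factors: Σₗ aₗ[1]bₗ[0]cₗ[0] = (1)·(2)·(3) + (-3)·(2)·(-3) = 24, but T[1,0,0] = 18. The claim is false.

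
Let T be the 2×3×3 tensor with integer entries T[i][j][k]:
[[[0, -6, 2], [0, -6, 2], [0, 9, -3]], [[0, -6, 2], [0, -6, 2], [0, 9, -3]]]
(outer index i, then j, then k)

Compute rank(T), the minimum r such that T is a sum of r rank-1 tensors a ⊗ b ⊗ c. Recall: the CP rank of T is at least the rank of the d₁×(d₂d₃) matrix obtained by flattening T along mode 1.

1

Lower bound: T ≠ 0 (e.g. T[0,0,1] = -6), so rank(T) ≥ 1.
Upper bound: if T = a ⊗ b ⊗ c then every fibre of T is a multiple of the corresponding factor, so read the factors off the fibres through the nonzero entry T[0,0,1] = -6.
The mode-1 fibre T[:,0,1] = [-6, -6] gives a = [1, 1] (primitive direction); the mode-2 fibre T[0,:,1] = [-6, -6, 9] gives b = [2, 2, -3]; then c[k] = T[0,0,k] / (a[0]·b[0]) = [0, -6, 2] / 2 = [0, -3, 1].
Expanding [1, 1] ⊗ [2, 2, -3] ⊗ [0, -3, 1] reproduces all 18 entries of T, so T = [1, 1] ⊗ [2, 2, -3] ⊗ [0, -3, 1] and rank(T) ≤ 1.
These bounds meet, so rank(T) = 1.
Check entry T[0,0,0] = 0: (1)·(2)·(0) = 0.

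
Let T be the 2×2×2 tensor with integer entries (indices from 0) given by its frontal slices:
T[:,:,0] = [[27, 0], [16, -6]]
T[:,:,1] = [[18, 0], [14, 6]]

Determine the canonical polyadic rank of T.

2

Lower bound: the mode-1 unfolding of T (rows indexed by i, columns by (j,k) = (0,0), (0,1), (1,0), (1,1)) is [[27, 18, 0, 0], [16, 14, -6, 6]].
There the 2×2 minor on rows i ∈ {0, 1}, columns (j,k) ∈ {(0,0), (0,1)} is det [[27, 18], [16, 14]] = 90 ≠ 0, so this unfolding has rank ≥ 2; CP rank is at least every unfolding rank, so rank(T) ≥ 2. (This is only a lower bound: in general the CP rank may exceed every unfolding rank, so we still need to exhibit 2 rank-1 terms summing to T.)
Upper bound — finding two terms. Write S_k = T[:,:,k] for the frontal slices: S₀ = [[27, 0], [16, -6]], S₁ = [[18, 0], [14, 6]].
If T = a₁ ⊗ b₁ ⊗ c₁ + a₂ ⊗ b₂ ⊗ c₂ then each S_k = c₁[k]·a₁b₁ᵀ + c₂[k]·a₂b₂ᵀ. S₀ and S₁ are linearly independent, so a₁b₁ᵀ and a₂b₂ᵀ must span the same plane of matrices: they are the rank-1 matrices of the form x·S₀ + y·S₁.
det(x·S₀ + y·S₁) is −162·x² + 54·xy + 108·y² = (-54)·(3·x + 2·y)(x − y), vanishing at (x:y) = (2:-3) and (1:1).
M₁ = 2·S₀ − 3·S₁ = [[0, 0], [-10, -30]] = (-10)·[0, 1][1, 3]ᵀ and M₂ = S₀ + S₁ = [[45, 0], [30, 0]] = 15·[3, 2][1, 0]ᵀ, so take a₁ = [0, 1], b₁ = [1, 3], a₂ = [3, 2], b₂ = [1, 0].
Each slice is an integer combination of E₁ = a₁b₁ᵀ and E₂ = a₂b₂ᵀ: S₀ = −2·E₁ + 9·E₂, S₁ = 2·E₁ + 6·E₂; reading off coefficients, c₁ = [-2, 2] and c₂ = [9, 6].
Hence T = [0, 1] ⊗ [1, 3] ⊗ [-2, 2] + [3, 2] ⊗ [1, 0] ⊗ [9, 6], so rank(T) ≤ 2.
These bounds meet, so rank(T) = 2.
Check entry T[0,0,1] = 18: (0)·(1)·(2) + (3)·(1)·(6) = 18.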